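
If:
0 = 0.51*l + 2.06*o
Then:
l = -4.03921568627451*o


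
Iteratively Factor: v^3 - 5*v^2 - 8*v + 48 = (v - 4)*(v^2 - v - 12) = (v - 4)*(v + 3)*(v - 4)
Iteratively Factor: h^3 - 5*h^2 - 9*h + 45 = (h + 3)*(h^2 - 8*h + 15) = (h - 5)*(h + 3)*(h - 3)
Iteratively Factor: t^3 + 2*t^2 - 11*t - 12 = (t + 1)*(t^2 + t - 12) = (t - 3)*(t + 1)*(t + 4)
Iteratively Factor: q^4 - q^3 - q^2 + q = (q - 1)*(q^3 - q) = q*(q - 1)*(q^2 - 1) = q*(q - 1)*(q + 1)*(q - 1)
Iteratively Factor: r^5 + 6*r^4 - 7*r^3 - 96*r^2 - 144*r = (r + 3)*(r^4 + 3*r^3 - 16*r^2 - 48*r) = (r - 4)*(r + 3)*(r^3 + 7*r^2 + 12*r) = r*(r - 4)*(r + 3)*(r^2 + 7*r + 12) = r*(r - 4)*(r + 3)*(r + 4)*(r + 3)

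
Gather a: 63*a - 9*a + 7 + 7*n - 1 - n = 54*a + 6*n + 6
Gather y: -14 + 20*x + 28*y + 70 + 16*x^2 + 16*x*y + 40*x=16*x^2 + 60*x + y*(16*x + 28) + 56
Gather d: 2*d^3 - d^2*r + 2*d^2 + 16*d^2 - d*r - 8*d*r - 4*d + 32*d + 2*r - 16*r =2*d^3 + d^2*(18 - r) + d*(28 - 9*r) - 14*r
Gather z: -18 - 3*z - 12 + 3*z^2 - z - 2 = 3*z^2 - 4*z - 32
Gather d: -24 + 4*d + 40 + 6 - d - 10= 3*d + 12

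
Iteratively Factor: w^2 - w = (w - 1)*(w)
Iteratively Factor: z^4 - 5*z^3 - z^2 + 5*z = (z - 5)*(z^3 - z) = z*(z - 5)*(z^2 - 1) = z*(z - 5)*(z - 1)*(z + 1)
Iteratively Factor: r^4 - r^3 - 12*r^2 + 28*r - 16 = (r + 4)*(r^3 - 5*r^2 + 8*r - 4) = (r - 2)*(r + 4)*(r^2 - 3*r + 2) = (r - 2)*(r - 1)*(r + 4)*(r - 2)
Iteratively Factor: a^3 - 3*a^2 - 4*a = (a)*(a^2 - 3*a - 4) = a*(a + 1)*(a - 4)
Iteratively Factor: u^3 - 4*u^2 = (u - 4)*(u^2) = u*(u - 4)*(u)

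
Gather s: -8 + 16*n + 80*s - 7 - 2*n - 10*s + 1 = 14*n + 70*s - 14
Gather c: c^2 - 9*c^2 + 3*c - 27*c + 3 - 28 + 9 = -8*c^2 - 24*c - 16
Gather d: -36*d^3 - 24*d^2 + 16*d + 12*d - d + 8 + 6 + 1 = -36*d^3 - 24*d^2 + 27*d + 15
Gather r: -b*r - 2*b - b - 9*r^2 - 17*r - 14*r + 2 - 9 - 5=-3*b - 9*r^2 + r*(-b - 31) - 12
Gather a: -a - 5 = -a - 5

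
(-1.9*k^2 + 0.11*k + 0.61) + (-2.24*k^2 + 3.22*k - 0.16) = -4.14*k^2 + 3.33*k + 0.45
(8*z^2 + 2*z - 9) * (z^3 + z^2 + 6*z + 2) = 8*z^5 + 10*z^4 + 41*z^3 + 19*z^2 - 50*z - 18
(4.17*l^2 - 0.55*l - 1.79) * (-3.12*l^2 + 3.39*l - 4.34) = -13.0104*l^4 + 15.8523*l^3 - 14.3775*l^2 - 3.6811*l + 7.7686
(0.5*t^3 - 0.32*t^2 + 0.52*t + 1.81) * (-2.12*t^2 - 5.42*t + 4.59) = -1.06*t^5 - 2.0316*t^4 + 2.927*t^3 - 8.1244*t^2 - 7.4234*t + 8.3079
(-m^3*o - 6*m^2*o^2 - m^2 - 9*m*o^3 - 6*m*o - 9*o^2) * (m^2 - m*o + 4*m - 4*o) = -m^5*o - 5*m^4*o^2 - 4*m^4*o - m^4 - 3*m^3*o^3 - 20*m^3*o^2 - 5*m^3*o - 4*m^3 + 9*m^2*o^4 - 12*m^2*o^3 - 3*m^2*o^2 - 20*m^2*o + 36*m*o^4 + 9*m*o^3 - 12*m*o^2 + 36*o^3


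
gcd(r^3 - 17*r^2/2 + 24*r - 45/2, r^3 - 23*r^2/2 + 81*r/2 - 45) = r^2 - 11*r/2 + 15/2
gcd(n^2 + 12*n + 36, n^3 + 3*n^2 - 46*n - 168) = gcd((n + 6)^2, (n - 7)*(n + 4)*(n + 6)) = n + 6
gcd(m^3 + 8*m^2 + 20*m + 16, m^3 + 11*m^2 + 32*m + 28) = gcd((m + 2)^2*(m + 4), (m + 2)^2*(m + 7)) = m^2 + 4*m + 4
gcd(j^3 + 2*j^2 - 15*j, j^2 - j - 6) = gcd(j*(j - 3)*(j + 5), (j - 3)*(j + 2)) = j - 3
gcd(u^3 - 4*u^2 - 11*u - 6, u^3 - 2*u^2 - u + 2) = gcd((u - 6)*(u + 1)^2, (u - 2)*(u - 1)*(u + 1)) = u + 1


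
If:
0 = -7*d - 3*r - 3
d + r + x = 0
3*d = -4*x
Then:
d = -12/25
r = 3/25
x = 9/25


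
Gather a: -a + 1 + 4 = 5 - a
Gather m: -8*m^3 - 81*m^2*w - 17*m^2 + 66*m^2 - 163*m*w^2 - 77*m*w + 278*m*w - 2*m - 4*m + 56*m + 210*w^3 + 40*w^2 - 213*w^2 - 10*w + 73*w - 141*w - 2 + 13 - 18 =-8*m^3 + m^2*(49 - 81*w) + m*(-163*w^2 + 201*w + 50) + 210*w^3 - 173*w^2 - 78*w - 7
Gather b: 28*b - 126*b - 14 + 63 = 49 - 98*b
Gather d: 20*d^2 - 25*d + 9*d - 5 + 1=20*d^2 - 16*d - 4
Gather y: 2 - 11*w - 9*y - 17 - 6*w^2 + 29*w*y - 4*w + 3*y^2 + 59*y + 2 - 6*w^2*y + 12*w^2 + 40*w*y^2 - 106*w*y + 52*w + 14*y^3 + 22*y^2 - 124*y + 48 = 6*w^2 + 37*w + 14*y^3 + y^2*(40*w + 25) + y*(-6*w^2 - 77*w - 74) + 35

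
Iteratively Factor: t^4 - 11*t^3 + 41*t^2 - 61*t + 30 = (t - 3)*(t^3 - 8*t^2 + 17*t - 10) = (t - 5)*(t - 3)*(t^2 - 3*t + 2) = (t - 5)*(t - 3)*(t - 2)*(t - 1)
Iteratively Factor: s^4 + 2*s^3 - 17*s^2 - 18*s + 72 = (s + 3)*(s^3 - s^2 - 14*s + 24) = (s - 3)*(s + 3)*(s^2 + 2*s - 8) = (s - 3)*(s - 2)*(s + 3)*(s + 4)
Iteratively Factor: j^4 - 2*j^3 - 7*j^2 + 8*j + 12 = (j + 1)*(j^3 - 3*j^2 - 4*j + 12) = (j - 2)*(j + 1)*(j^2 - j - 6) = (j - 2)*(j + 1)*(j + 2)*(j - 3)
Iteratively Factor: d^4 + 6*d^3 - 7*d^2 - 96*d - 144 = (d + 3)*(d^3 + 3*d^2 - 16*d - 48) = (d + 3)^2*(d^2 - 16) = (d - 4)*(d + 3)^2*(d + 4)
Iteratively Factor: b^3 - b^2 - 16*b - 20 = (b + 2)*(b^2 - 3*b - 10) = (b + 2)^2*(b - 5)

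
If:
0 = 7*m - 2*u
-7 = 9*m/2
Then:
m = -14/9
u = -49/9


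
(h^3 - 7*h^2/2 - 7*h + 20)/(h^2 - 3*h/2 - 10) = h - 2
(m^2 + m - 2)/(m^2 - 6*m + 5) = (m + 2)/(m - 5)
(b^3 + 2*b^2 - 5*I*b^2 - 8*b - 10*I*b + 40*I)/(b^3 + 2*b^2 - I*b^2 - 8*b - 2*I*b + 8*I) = (b - 5*I)/(b - I)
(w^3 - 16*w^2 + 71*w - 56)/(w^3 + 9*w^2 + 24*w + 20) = (w^3 - 16*w^2 + 71*w - 56)/(w^3 + 9*w^2 + 24*w + 20)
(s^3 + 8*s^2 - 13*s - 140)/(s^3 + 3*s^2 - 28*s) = (s + 5)/s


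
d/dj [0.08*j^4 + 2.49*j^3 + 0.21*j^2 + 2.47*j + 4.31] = 0.32*j^3 + 7.47*j^2 + 0.42*j + 2.47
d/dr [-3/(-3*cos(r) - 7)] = 9*sin(r)/(3*cos(r) + 7)^2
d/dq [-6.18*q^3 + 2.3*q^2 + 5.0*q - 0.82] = -18.54*q^2 + 4.6*q + 5.0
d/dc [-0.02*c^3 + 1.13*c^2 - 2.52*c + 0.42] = -0.06*c^2 + 2.26*c - 2.52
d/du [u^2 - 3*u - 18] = 2*u - 3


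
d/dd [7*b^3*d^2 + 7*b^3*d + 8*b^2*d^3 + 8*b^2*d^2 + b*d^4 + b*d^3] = b*(14*b^2*d + 7*b^2 + 24*b*d^2 + 16*b*d + 4*d^3 + 3*d^2)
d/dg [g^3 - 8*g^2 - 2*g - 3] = 3*g^2 - 16*g - 2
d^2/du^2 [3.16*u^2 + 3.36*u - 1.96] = 6.32000000000000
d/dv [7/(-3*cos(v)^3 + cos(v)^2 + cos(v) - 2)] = 7*(-9*cos(v)^2 + 2*cos(v) + 1)*sin(v)/(3*cos(v)^3 - cos(v)^2 - cos(v) + 2)^2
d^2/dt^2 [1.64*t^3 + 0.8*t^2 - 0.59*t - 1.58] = 9.84*t + 1.6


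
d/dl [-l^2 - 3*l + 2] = -2*l - 3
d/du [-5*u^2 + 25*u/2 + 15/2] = 25/2 - 10*u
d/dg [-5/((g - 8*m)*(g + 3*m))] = 5*(2*g - 5*m)/((g - 8*m)^2*(g + 3*m)^2)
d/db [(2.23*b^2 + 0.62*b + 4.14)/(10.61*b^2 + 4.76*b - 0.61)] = (4.0366*b^2 - 90.5714*b - 20.0846)/(112.5721*b^4 + 101.0072*b^3 + 9.7134*b^2 - 5.8072*b + 0.3721)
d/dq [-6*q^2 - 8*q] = -12*q - 8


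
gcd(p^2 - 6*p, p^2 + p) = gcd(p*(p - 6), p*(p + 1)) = p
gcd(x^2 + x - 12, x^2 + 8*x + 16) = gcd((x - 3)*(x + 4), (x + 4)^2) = x + 4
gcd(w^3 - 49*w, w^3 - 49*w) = w^3 - 49*w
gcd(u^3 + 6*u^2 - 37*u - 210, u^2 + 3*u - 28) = u + 7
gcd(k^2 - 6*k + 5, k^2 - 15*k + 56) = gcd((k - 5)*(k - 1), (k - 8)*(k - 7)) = 1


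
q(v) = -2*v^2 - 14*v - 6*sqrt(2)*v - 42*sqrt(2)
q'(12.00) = -70.49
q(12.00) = -617.22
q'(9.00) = -58.49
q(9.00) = -423.76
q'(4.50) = -40.49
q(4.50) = -201.08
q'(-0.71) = -19.65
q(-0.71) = -44.44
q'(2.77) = -33.57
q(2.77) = -137.03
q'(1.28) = -27.61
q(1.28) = -91.45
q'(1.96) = -30.33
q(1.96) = -111.15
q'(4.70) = -41.29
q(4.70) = -209.26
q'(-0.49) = -20.53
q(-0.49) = -48.86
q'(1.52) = -28.57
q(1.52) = -98.20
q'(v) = -4*v - 14 - 6*sqrt(2)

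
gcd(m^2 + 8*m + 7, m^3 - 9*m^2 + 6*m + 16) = m + 1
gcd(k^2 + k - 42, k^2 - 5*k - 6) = k - 6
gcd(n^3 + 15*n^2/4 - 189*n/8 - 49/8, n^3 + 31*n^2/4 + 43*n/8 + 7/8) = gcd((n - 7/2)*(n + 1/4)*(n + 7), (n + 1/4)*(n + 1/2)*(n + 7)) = n^2 + 29*n/4 + 7/4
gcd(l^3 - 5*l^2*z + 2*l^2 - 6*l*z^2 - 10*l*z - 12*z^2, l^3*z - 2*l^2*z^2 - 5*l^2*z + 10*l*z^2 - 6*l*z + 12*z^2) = 1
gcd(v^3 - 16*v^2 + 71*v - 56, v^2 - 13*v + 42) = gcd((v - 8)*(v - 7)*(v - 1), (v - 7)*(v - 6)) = v - 7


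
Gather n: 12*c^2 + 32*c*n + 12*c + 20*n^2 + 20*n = 12*c^2 + 12*c + 20*n^2 + n*(32*c + 20)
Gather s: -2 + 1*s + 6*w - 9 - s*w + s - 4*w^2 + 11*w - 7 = s*(2 - w) - 4*w^2 + 17*w - 18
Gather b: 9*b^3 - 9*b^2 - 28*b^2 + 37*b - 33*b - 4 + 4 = 9*b^3 - 37*b^2 + 4*b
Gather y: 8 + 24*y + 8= 24*y + 16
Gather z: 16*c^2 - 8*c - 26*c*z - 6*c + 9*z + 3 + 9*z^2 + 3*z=16*c^2 - 14*c + 9*z^2 + z*(12 - 26*c) + 3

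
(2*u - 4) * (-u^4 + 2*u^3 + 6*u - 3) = -2*u^5 + 8*u^4 - 8*u^3 + 12*u^2 - 30*u + 12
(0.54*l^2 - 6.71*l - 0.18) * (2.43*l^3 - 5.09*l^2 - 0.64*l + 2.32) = 1.3122*l^5 - 19.0539*l^4 + 33.3709*l^3 + 6.4634*l^2 - 15.452*l - 0.4176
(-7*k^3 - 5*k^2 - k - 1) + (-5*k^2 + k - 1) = -7*k^3 - 10*k^2 - 2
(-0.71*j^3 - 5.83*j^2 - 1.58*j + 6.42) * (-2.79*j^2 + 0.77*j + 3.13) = 1.9809*j^5 + 15.719*j^4 - 2.3032*j^3 - 37.3763*j^2 - 0.00199999999999978*j + 20.0946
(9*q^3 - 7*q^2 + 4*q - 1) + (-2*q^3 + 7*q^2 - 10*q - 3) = 7*q^3 - 6*q - 4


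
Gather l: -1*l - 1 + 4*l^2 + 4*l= 4*l^2 + 3*l - 1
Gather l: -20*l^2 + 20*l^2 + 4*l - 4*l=0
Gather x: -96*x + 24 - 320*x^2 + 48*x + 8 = -320*x^2 - 48*x + 32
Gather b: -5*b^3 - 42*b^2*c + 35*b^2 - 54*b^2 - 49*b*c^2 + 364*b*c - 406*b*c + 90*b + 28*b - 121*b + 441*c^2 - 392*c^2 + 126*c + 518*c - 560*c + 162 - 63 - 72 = -5*b^3 + b^2*(-42*c - 19) + b*(-49*c^2 - 42*c - 3) + 49*c^2 + 84*c + 27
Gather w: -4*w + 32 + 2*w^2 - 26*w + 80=2*w^2 - 30*w + 112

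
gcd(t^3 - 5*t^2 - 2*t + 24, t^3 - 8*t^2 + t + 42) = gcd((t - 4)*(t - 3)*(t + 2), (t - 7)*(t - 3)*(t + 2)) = t^2 - t - 6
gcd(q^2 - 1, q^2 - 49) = 1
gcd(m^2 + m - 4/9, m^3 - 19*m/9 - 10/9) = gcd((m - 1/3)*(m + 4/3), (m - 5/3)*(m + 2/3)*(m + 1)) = 1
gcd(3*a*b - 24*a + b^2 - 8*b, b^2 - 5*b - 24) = b - 8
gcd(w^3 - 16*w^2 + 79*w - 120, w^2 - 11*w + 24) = w^2 - 11*w + 24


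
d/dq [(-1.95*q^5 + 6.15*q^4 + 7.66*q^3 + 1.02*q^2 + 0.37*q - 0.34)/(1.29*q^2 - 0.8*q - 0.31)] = (-7.5465*q^6 + 22.107*q^5 - 1.8561*q^4 - 19.882*q^3 - 8.4171*q^2 + 0.2448*q - 0.3867)/(1.6641*q^4 - 2.064*q^3 - 0.1598*q^2 + 0.496*q + 0.0961)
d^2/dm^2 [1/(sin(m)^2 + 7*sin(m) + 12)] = (-4*sin(m)^4 - 21*sin(m)^3 + 5*sin(m)^2 + 126*sin(m) + 74)/(sin(m)^2 + 7*sin(m) + 12)^3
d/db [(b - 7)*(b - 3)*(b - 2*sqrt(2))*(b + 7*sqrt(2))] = 4*b^3 - 30*b^2 + 15*sqrt(2)*b^2 - 100*sqrt(2)*b - 14*b + 105*sqrt(2) + 280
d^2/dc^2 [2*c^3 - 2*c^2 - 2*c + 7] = 12*c - 4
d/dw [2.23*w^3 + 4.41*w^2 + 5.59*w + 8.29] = 6.69*w^2 + 8.82*w + 5.59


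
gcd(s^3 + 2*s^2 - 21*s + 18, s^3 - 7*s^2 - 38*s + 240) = s + 6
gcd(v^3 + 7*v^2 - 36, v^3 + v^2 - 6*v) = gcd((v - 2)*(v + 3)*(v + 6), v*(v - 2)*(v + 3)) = v^2 + v - 6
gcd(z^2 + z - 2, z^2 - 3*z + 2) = z - 1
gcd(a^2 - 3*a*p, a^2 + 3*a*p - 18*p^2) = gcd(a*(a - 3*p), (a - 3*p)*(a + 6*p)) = -a + 3*p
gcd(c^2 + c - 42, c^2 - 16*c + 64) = 1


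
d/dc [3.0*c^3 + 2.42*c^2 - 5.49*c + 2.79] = 9.0*c^2 + 4.84*c - 5.49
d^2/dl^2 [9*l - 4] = 0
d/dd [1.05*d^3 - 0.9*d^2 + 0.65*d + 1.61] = 3.15*d^2 - 1.8*d + 0.65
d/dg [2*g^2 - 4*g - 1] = 4*g - 4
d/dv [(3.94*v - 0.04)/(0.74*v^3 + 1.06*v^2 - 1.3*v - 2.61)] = (-5.8312*v^3 - 4.0876*v^2 + 0.0848000000000004*v - 10.3354)/(0.5476*v^6 + 1.5688*v^5 - 0.8004*v^4 - 6.6188*v^3 - 3.8432*v^2 + 6.786*v + 6.8121)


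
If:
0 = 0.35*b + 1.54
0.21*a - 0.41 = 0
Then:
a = 1.95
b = -4.40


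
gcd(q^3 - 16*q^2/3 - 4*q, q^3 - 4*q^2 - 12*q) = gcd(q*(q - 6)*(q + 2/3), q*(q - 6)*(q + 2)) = q^2 - 6*q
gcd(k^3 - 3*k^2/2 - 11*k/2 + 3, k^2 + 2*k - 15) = k - 3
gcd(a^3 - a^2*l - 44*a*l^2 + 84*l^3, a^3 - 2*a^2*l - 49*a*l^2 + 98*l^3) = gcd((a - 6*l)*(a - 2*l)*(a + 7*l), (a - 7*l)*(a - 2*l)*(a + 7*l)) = a^2 + 5*a*l - 14*l^2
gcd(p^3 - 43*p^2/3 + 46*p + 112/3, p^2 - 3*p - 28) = p - 7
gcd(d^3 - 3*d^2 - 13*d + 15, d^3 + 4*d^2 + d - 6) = d^2 + 2*d - 3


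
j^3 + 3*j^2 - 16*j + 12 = (j - 2)*(j - 1)*(j + 6)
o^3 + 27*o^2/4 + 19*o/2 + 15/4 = (o + 3/4)*(o + 1)*(o + 5)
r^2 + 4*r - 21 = (r - 3)*(r + 7)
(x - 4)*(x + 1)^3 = x^4 - x^3 - 9*x^2 - 11*x - 4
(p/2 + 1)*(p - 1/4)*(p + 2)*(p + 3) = p^4/2 + 27*p^3/8 + 57*p^2/8 + 4*p - 3/2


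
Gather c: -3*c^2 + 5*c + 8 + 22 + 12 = -3*c^2 + 5*c + 42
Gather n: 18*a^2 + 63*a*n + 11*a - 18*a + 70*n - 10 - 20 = 18*a^2 - 7*a + n*(63*a + 70) - 30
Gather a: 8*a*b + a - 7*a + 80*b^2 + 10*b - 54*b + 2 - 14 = a*(8*b - 6) + 80*b^2 - 44*b - 12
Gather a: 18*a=18*a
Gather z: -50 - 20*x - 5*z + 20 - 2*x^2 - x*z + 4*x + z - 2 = -2*x^2 - 16*x + z*(-x - 4) - 32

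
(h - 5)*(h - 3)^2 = h^3 - 11*h^2 + 39*h - 45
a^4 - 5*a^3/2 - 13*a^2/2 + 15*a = a*(a - 3)*(a - 2)*(a + 5/2)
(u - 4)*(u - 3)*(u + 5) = u^3 - 2*u^2 - 23*u + 60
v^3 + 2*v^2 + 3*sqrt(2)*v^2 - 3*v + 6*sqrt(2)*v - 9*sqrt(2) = (v - 1)*(v + 3)*(v + 3*sqrt(2))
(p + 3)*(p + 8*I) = p^2 + 3*p + 8*I*p + 24*I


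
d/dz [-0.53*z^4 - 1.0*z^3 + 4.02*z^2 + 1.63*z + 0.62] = -2.12*z^3 - 3.0*z^2 + 8.04*z + 1.63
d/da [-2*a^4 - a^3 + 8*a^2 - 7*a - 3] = -8*a^3 - 3*a^2 + 16*a - 7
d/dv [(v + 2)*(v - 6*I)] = 2*v + 2 - 6*I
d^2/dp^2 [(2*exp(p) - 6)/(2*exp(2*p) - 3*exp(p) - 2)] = (8*exp(4*p) - 84*exp(3*p) + 156*exp(2*p) - 162*exp(p) + 44)*exp(p)/(8*exp(6*p) - 36*exp(5*p) + 30*exp(4*p) + 45*exp(3*p) - 30*exp(2*p) - 36*exp(p) - 8)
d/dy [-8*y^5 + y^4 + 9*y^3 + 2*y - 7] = -40*y^4 + 4*y^3 + 27*y^2 + 2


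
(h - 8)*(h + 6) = h^2 - 2*h - 48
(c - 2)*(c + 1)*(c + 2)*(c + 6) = c^4 + 7*c^3 + 2*c^2 - 28*c - 24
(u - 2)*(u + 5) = u^2 + 3*u - 10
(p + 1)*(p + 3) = p^2 + 4*p + 3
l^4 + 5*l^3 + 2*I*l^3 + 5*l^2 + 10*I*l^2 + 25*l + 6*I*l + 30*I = (l + 5)*(l - 2*I)*(l + I)*(l + 3*I)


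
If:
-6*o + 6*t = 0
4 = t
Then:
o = 4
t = 4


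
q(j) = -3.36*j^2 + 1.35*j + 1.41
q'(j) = 1.35 - 6.72*j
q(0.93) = -0.24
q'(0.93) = -4.90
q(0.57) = 1.09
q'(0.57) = -2.48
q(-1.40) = -7.07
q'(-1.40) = 10.76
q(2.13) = -10.96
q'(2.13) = -12.96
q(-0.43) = 0.21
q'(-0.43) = 4.24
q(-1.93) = -13.71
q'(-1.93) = 14.32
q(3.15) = -27.68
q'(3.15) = -19.82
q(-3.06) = -34.18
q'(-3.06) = 21.91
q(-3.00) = -32.88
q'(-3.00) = 21.51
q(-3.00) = -32.88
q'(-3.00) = 21.51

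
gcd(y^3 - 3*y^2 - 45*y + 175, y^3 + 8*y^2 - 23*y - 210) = y^2 + 2*y - 35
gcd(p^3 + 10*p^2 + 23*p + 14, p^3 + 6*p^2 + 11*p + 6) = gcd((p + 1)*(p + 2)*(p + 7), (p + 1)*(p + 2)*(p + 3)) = p^2 + 3*p + 2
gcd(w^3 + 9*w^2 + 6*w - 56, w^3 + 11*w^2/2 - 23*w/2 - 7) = w^2 + 5*w - 14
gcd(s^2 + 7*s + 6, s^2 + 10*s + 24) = s + 6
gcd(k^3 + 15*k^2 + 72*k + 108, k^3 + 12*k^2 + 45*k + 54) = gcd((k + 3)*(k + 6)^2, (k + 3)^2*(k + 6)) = k^2 + 9*k + 18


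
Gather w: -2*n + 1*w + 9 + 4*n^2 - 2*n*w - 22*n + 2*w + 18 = 4*n^2 - 24*n + w*(3 - 2*n) + 27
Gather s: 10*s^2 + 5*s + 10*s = 10*s^2 + 15*s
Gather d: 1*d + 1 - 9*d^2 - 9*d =-9*d^2 - 8*d + 1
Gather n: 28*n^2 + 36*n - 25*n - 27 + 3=28*n^2 + 11*n - 24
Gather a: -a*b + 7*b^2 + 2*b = -a*b + 7*b^2 + 2*b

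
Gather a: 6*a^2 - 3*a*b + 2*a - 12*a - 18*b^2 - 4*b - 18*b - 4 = 6*a^2 + a*(-3*b - 10) - 18*b^2 - 22*b - 4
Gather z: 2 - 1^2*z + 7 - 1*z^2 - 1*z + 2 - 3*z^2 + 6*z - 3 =-4*z^2 + 4*z + 8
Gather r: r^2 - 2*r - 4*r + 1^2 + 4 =r^2 - 6*r + 5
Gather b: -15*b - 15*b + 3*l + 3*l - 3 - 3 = -30*b + 6*l - 6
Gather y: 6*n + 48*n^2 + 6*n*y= 48*n^2 + 6*n*y + 6*n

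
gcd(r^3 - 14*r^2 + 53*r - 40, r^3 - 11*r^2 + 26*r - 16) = r^2 - 9*r + 8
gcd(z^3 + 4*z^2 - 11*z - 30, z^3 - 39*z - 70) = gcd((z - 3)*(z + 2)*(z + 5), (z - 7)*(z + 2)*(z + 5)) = z^2 + 7*z + 10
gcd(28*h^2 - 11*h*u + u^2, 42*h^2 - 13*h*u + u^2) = -7*h + u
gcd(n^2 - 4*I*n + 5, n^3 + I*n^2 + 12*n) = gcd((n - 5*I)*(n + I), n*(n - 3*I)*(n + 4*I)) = 1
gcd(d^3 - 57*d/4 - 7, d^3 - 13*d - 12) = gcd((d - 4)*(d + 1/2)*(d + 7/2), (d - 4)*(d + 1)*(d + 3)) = d - 4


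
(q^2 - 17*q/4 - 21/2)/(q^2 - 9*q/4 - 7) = (q - 6)/(q - 4)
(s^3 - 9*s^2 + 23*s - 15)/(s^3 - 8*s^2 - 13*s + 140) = (s^2 - 4*s + 3)/(s^2 - 3*s - 28)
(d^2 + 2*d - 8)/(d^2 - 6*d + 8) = (d + 4)/(d - 4)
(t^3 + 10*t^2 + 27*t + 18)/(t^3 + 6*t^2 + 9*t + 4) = (t^2 + 9*t + 18)/(t^2 + 5*t + 4)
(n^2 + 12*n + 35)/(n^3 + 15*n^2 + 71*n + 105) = 1/(n + 3)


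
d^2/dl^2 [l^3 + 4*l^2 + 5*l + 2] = 6*l + 8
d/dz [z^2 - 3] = 2*z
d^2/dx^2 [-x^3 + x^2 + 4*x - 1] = 2 - 6*x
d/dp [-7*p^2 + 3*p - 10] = 3 - 14*p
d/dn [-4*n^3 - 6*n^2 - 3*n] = -12*n^2 - 12*n - 3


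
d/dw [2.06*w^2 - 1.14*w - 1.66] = 4.12*w - 1.14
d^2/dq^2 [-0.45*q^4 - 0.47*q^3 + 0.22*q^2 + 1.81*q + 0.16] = -5.4*q^2 - 2.82*q + 0.44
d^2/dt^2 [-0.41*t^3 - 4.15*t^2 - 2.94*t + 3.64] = -2.46*t - 8.3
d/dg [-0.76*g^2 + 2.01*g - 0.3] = 2.01 - 1.52*g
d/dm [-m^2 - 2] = -2*m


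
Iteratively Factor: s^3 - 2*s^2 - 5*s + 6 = (s - 1)*(s^2 - s - 6) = (s - 1)*(s + 2)*(s - 3)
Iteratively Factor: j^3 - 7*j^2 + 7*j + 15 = (j + 1)*(j^2 - 8*j + 15) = (j - 5)*(j + 1)*(j - 3)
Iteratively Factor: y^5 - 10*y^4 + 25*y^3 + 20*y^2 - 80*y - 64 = (y + 1)*(y^4 - 11*y^3 + 36*y^2 - 16*y - 64) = (y - 4)*(y + 1)*(y^3 - 7*y^2 + 8*y + 16) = (y - 4)*(y + 1)^2*(y^2 - 8*y + 16) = (y - 4)^2*(y + 1)^2*(y - 4)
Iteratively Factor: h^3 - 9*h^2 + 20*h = (h)*(h^2 - 9*h + 20) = h*(h - 5)*(h - 4)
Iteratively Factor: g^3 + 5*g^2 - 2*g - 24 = (g + 4)*(g^2 + g - 6) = (g - 2)*(g + 4)*(g + 3)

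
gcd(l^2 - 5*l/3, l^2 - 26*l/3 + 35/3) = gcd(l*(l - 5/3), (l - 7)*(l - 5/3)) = l - 5/3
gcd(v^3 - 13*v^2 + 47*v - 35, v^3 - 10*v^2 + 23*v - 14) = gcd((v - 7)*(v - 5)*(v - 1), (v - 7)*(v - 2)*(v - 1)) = v^2 - 8*v + 7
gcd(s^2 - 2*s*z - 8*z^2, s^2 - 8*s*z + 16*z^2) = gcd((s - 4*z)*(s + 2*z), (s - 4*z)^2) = -s + 4*z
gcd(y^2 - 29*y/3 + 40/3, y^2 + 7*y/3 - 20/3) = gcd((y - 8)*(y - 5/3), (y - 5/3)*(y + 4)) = y - 5/3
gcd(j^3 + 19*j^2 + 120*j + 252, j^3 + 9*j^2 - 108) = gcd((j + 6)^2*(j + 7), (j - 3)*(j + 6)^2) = j^2 + 12*j + 36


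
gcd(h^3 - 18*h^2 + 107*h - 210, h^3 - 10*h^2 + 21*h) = h - 7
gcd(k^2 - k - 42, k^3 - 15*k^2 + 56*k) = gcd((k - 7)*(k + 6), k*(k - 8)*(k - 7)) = k - 7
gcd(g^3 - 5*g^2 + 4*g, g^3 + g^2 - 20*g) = g^2 - 4*g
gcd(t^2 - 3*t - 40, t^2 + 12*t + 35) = t + 5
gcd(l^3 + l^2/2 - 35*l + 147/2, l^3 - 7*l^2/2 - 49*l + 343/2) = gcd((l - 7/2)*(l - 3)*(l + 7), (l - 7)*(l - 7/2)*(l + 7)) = l^2 + 7*l/2 - 49/2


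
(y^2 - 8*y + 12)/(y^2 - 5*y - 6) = (y - 2)/(y + 1)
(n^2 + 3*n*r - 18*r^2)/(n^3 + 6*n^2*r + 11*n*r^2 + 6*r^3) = (n^2 + 3*n*r - 18*r^2)/(n^3 + 6*n^2*r + 11*n*r^2 + 6*r^3)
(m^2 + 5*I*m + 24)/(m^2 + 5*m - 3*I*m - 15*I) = (m + 8*I)/(m + 5)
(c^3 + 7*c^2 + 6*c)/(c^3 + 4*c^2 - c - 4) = c*(c + 6)/(c^2 + 3*c - 4)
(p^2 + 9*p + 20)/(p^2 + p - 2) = (p^2 + 9*p + 20)/(p^2 + p - 2)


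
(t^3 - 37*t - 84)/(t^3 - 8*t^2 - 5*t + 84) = (t + 4)/(t - 4)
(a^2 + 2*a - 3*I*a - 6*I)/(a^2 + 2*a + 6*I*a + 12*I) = (a - 3*I)/(a + 6*I)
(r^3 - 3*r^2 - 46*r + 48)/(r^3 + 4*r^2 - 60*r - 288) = (r - 1)/(r + 6)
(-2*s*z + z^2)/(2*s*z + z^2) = (-2*s + z)/(2*s + z)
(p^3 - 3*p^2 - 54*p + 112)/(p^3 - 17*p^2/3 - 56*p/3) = 3*(p^2 + 5*p - 14)/(p*(3*p + 7))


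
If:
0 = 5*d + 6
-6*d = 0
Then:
No Solution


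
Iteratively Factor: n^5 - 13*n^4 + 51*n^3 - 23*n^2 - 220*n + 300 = (n - 2)*(n^4 - 11*n^3 + 29*n^2 + 35*n - 150) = (n - 2)*(n + 2)*(n^3 - 13*n^2 + 55*n - 75) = (n - 5)*(n - 2)*(n + 2)*(n^2 - 8*n + 15) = (n - 5)*(n - 3)*(n - 2)*(n + 2)*(n - 5)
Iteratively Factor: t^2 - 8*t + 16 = (t - 4)*(t - 4)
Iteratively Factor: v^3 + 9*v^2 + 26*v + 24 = (v + 4)*(v^2 + 5*v + 6) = (v + 2)*(v + 4)*(v + 3)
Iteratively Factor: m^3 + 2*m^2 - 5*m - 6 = (m + 3)*(m^2 - m - 2) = (m + 1)*(m + 3)*(m - 2)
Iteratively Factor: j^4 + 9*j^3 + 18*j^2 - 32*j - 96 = (j + 4)*(j^3 + 5*j^2 - 2*j - 24) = (j + 4)^2*(j^2 + j - 6) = (j - 2)*(j + 4)^2*(j + 3)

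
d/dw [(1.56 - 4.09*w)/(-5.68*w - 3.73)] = (136.98172*w + 89.954545)/(5.68*w + 3.73)^3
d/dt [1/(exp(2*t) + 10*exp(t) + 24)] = 2*(-exp(t) - 5)*exp(t)/(exp(2*t) + 10*exp(t) + 24)^2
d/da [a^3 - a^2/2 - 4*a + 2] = 3*a^2 - a - 4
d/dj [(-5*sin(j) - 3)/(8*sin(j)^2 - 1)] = (40*sin(j)^2 + 48*sin(j) + 5)*cos(j)/(8*sin(j)^2 - 1)^2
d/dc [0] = 0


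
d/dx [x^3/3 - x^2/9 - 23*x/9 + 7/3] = x^2 - 2*x/9 - 23/9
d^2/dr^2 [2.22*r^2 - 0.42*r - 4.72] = 4.44000000000000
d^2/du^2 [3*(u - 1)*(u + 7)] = 6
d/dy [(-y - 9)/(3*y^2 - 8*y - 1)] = (3*y^2 + 54*y - 71)/(9*y^4 - 48*y^3 + 58*y^2 + 16*y + 1)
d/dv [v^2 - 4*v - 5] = 2*v - 4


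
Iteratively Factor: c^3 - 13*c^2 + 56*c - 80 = (c - 4)*(c^2 - 9*c + 20) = (c - 5)*(c - 4)*(c - 4)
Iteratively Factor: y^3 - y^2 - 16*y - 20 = (y + 2)*(y^2 - 3*y - 10) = (y - 5)*(y + 2)*(y + 2)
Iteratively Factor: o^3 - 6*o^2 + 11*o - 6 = (o - 3)*(o^2 - 3*o + 2) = (o - 3)*(o - 2)*(o - 1)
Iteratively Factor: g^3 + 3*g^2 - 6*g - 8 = (g - 2)*(g^2 + 5*g + 4) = (g - 2)*(g + 1)*(g + 4)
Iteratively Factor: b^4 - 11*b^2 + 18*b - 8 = (b - 1)*(b^3 + b^2 - 10*b + 8) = (b - 2)*(b - 1)*(b^2 + 3*b - 4) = (b - 2)*(b - 1)^2*(b + 4)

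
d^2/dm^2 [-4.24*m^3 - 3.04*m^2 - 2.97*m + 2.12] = -25.44*m - 6.08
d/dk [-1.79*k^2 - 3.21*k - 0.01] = -3.58*k - 3.21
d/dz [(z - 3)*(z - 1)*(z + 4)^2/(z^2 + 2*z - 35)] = 2*(z^5 + 5*z^4 - 62*z^3 - 203*z^2 + 407*z + 652)/(z^4 + 4*z^3 - 66*z^2 - 140*z + 1225)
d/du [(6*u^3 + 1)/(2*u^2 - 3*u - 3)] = (u^2*(36*u^2 - 54*u - 54) - (4*u - 3)*(6*u^3 + 1))/(-2*u^2 + 3*u + 3)^2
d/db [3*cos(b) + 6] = -3*sin(b)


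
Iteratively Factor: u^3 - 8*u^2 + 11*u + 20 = (u + 1)*(u^2 - 9*u + 20) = (u - 5)*(u + 1)*(u - 4)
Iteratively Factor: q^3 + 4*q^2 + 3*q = (q + 1)*(q^2 + 3*q) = q*(q + 1)*(q + 3)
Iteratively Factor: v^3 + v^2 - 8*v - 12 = (v + 2)*(v^2 - v - 6) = (v - 3)*(v + 2)*(v + 2)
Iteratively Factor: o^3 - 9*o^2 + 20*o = (o - 5)*(o^2 - 4*o) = o*(o - 5)*(o - 4)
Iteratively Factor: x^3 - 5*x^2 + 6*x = (x - 2)*(x^2 - 3*x) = (x - 3)*(x - 2)*(x)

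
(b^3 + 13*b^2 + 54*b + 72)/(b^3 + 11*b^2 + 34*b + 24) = (b + 3)/(b + 1)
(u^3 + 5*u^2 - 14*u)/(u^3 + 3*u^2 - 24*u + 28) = u/(u - 2)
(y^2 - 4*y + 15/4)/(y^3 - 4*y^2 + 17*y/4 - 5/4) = (2*y - 3)/(2*y^2 - 3*y + 1)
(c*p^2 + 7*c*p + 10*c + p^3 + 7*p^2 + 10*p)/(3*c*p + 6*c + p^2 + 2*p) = (c*p + 5*c + p^2 + 5*p)/(3*c + p)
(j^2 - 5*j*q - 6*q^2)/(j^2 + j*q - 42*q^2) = (j + q)/(j + 7*q)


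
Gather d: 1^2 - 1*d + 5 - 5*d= 6 - 6*d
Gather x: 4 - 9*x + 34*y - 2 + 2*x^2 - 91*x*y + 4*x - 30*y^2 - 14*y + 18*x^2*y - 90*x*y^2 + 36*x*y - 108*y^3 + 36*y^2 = x^2*(18*y + 2) + x*(-90*y^2 - 55*y - 5) - 108*y^3 + 6*y^2 + 20*y + 2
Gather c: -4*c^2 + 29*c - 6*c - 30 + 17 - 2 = -4*c^2 + 23*c - 15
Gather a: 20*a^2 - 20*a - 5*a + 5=20*a^2 - 25*a + 5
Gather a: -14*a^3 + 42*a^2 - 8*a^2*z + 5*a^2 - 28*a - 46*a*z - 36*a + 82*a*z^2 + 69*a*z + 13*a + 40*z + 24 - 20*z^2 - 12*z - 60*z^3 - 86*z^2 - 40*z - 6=-14*a^3 + a^2*(47 - 8*z) + a*(82*z^2 + 23*z - 51) - 60*z^3 - 106*z^2 - 12*z + 18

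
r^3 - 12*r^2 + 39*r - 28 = (r - 7)*(r - 4)*(r - 1)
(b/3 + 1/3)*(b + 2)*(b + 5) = b^3/3 + 8*b^2/3 + 17*b/3 + 10/3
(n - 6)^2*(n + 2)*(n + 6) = n^4 - 4*n^3 - 48*n^2 + 144*n + 432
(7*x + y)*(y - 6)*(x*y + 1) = 7*x^2*y^2 - 42*x^2*y + x*y^3 - 6*x*y^2 + 7*x*y - 42*x + y^2 - 6*y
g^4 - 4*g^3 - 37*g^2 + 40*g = g*(g - 8)*(g - 1)*(g + 5)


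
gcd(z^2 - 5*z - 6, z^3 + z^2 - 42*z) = z - 6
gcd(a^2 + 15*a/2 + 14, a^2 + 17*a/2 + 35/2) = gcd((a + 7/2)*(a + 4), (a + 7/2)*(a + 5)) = a + 7/2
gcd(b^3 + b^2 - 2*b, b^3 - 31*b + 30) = b - 1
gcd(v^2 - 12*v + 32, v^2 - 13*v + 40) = v - 8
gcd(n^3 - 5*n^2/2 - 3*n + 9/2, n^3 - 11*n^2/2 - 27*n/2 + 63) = n - 3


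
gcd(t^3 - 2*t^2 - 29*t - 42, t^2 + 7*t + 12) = t + 3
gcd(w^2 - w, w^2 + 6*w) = w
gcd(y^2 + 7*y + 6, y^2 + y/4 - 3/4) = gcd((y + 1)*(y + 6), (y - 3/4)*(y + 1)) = y + 1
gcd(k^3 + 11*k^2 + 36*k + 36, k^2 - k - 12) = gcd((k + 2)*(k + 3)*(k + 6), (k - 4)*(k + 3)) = k + 3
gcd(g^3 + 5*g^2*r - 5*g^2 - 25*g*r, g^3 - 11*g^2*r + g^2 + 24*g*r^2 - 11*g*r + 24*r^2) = 1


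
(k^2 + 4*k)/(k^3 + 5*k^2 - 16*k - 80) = k/(k^2 + k - 20)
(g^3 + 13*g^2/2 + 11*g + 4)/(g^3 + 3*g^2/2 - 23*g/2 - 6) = (g + 2)/(g - 3)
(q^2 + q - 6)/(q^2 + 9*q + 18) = (q - 2)/(q + 6)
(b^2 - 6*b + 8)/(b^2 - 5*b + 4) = (b - 2)/(b - 1)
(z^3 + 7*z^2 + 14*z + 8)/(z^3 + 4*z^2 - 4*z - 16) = (z + 1)/(z - 2)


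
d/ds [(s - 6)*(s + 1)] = 2*s - 5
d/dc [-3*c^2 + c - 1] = 1 - 6*c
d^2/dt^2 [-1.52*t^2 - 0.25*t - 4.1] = -3.04000000000000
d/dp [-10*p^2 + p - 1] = 1 - 20*p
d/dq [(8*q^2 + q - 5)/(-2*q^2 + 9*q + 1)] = 2*(37*q^2 - 2*q + 23)/(4*q^4 - 36*q^3 + 77*q^2 + 18*q + 1)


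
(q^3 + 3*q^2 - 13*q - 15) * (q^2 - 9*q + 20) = q^5 - 6*q^4 - 20*q^3 + 162*q^2 - 125*q - 300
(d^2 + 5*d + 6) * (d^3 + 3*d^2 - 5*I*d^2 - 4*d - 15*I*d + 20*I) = d^5 + 8*d^4 - 5*I*d^4 + 17*d^3 - 40*I*d^3 - 2*d^2 - 85*I*d^2 - 24*d + 10*I*d + 120*I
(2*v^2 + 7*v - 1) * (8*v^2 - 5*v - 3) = 16*v^4 + 46*v^3 - 49*v^2 - 16*v + 3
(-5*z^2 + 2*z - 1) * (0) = 0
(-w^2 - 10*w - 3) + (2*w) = -w^2 - 8*w - 3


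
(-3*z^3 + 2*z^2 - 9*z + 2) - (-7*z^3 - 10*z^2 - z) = 4*z^3 + 12*z^2 - 8*z + 2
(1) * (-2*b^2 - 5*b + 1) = -2*b^2 - 5*b + 1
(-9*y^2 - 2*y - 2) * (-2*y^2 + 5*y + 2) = 18*y^4 - 41*y^3 - 24*y^2 - 14*y - 4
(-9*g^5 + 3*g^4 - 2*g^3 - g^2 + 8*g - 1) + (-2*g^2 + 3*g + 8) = -9*g^5 + 3*g^4 - 2*g^3 - 3*g^2 + 11*g + 7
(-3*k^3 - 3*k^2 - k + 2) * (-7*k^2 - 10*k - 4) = 21*k^5 + 51*k^4 + 49*k^3 + 8*k^2 - 16*k - 8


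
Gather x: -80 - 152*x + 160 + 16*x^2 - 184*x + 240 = 16*x^2 - 336*x + 320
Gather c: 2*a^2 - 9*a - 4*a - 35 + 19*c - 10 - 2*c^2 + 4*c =2*a^2 - 13*a - 2*c^2 + 23*c - 45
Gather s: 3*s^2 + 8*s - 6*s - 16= 3*s^2 + 2*s - 16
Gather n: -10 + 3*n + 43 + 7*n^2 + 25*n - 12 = 7*n^2 + 28*n + 21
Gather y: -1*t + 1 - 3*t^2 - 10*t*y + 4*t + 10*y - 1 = -3*t^2 + 3*t + y*(10 - 10*t)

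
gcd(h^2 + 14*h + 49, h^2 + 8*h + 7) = h + 7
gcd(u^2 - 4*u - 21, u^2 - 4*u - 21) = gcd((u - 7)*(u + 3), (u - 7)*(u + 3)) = u^2 - 4*u - 21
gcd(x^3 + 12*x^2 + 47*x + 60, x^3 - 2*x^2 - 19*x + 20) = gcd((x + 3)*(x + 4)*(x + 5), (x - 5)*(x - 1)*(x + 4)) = x + 4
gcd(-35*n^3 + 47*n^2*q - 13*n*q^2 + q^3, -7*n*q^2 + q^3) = -7*n + q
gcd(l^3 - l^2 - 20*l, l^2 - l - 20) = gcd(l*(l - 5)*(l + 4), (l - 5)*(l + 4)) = l^2 - l - 20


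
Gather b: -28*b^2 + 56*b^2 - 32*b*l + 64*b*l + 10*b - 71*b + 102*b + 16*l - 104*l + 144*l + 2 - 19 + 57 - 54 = 28*b^2 + b*(32*l + 41) + 56*l - 14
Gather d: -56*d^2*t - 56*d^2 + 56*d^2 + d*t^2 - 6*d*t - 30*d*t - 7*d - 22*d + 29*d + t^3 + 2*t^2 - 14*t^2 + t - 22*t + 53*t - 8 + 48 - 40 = -56*d^2*t + d*(t^2 - 36*t) + t^3 - 12*t^2 + 32*t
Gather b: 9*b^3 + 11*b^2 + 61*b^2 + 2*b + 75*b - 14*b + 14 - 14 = 9*b^3 + 72*b^2 + 63*b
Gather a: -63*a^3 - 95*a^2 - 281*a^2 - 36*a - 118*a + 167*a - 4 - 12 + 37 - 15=-63*a^3 - 376*a^2 + 13*a + 6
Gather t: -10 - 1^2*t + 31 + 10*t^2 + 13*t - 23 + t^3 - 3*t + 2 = t^3 + 10*t^2 + 9*t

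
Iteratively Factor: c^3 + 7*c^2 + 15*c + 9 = (c + 3)*(c^2 + 4*c + 3) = (c + 1)*(c + 3)*(c + 3)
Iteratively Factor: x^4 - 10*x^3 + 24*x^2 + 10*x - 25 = (x - 1)*(x^3 - 9*x^2 + 15*x + 25) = (x - 5)*(x - 1)*(x^2 - 4*x - 5) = (x - 5)^2*(x - 1)*(x + 1)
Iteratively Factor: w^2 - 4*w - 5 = (w + 1)*(w - 5)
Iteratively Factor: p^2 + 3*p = (p + 3)*(p)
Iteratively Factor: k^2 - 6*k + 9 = (k - 3)*(k - 3)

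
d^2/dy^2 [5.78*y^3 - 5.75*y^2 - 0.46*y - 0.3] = 34.68*y - 11.5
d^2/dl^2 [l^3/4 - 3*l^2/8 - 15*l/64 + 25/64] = 3*l/2 - 3/4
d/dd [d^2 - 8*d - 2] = 2*d - 8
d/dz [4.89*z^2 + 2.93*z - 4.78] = 9.78*z + 2.93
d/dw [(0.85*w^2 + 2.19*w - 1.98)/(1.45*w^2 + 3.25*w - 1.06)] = (-0.413*w^2 + 3.94*w + 4.1136)/(2.1025*w^4 + 9.425*w^3 + 7.4885*w^2 - 6.89*w + 1.1236)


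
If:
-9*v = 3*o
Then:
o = -3*v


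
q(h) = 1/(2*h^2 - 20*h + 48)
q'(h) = (20 - 4*h)/(2*h^2 - 20*h + 48)^2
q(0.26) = 0.02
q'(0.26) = 0.01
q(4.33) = -0.91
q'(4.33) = 2.21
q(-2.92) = 0.01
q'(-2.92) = 0.00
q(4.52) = -0.65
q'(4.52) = 0.81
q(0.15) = 0.02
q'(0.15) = 0.01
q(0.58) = 0.03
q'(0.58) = 0.01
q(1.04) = 0.03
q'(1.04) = 0.02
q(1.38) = 0.04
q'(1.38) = 0.02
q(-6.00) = 0.00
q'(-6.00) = 0.00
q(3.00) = 0.17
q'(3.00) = 0.22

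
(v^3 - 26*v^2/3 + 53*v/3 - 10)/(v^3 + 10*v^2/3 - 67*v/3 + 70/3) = (v^2 - 7*v + 6)/(v^2 + 5*v - 14)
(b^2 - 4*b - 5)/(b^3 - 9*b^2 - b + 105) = (b + 1)/(b^2 - 4*b - 21)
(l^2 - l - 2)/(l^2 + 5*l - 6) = (l^2 - l - 2)/(l^2 + 5*l - 6)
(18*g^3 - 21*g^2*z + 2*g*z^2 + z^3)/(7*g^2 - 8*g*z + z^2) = (-18*g^2 + 3*g*z + z^2)/(-7*g + z)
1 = 1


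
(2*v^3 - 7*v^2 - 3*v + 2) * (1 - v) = -2*v^4 + 9*v^3 - 4*v^2 - 5*v + 2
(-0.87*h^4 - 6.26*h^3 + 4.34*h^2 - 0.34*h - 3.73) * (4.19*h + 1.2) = -3.6453*h^5 - 27.2734*h^4 + 10.6726*h^3 + 3.7834*h^2 - 16.0367*h - 4.476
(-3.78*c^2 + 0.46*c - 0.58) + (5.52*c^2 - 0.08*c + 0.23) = 1.74*c^2 + 0.38*c - 0.35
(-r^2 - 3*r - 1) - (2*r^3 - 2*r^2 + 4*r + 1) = -2*r^3 + r^2 - 7*r - 2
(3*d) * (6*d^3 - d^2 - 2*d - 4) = 18*d^4 - 3*d^3 - 6*d^2 - 12*d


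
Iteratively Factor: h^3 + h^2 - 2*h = (h + 2)*(h^2 - h) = (h - 1)*(h + 2)*(h)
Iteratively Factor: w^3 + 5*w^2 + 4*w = (w)*(w^2 + 5*w + 4) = w*(w + 4)*(w + 1)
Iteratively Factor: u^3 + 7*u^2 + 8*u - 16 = (u + 4)*(u^2 + 3*u - 4) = (u - 1)*(u + 4)*(u + 4)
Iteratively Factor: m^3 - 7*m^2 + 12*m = (m - 4)*(m^2 - 3*m) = (m - 4)*(m - 3)*(m)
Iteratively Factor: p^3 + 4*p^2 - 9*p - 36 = (p + 4)*(p^2 - 9) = (p + 3)*(p + 4)*(p - 3)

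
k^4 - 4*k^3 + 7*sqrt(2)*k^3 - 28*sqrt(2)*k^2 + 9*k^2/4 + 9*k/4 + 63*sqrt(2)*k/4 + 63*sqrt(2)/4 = (k - 3)*(k - 3/2)*(k + 1/2)*(k + 7*sqrt(2))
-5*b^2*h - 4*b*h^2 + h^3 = h*(-5*b + h)*(b + h)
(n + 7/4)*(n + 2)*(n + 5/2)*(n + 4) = n^4 + 41*n^3/4 + 303*n^2/8 + 241*n/4 + 35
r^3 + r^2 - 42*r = r*(r - 6)*(r + 7)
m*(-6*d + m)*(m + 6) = -6*d*m^2 - 36*d*m + m^3 + 6*m^2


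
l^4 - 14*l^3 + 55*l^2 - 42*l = l*(l - 7)*(l - 6)*(l - 1)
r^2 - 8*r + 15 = (r - 5)*(r - 3)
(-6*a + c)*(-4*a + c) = 24*a^2 - 10*a*c + c^2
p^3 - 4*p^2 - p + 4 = (p - 4)*(p - 1)*(p + 1)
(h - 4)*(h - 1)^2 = h^3 - 6*h^2 + 9*h - 4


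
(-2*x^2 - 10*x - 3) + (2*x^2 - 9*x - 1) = -19*x - 4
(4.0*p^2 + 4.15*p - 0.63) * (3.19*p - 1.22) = 12.76*p^3 + 8.3585*p^2 - 7.0727*p + 0.7686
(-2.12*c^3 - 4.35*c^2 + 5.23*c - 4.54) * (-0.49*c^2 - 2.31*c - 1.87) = 1.0388*c^5 + 7.0287*c^4 + 11.4502*c^3 - 1.7222*c^2 + 0.7073*c + 8.4898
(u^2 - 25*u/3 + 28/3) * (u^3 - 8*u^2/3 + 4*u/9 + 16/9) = u^5 - 11*u^4 + 32*u^3 - 724*u^2/27 - 32*u/3 + 448/27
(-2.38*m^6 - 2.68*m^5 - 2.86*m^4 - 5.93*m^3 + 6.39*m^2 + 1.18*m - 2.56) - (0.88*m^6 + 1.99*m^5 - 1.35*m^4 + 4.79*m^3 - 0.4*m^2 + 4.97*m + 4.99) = -3.26*m^6 - 4.67*m^5 - 1.51*m^4 - 10.72*m^3 + 6.79*m^2 - 3.79*m - 7.55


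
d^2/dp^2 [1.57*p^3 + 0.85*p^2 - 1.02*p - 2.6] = 9.42*p + 1.7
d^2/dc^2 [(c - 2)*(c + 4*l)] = 2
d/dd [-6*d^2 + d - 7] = 1 - 12*d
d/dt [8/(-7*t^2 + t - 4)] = 8*(14*t - 1)/(7*t^2 - t + 4)^2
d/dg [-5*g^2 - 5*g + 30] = -10*g - 5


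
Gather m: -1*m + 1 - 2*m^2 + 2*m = -2*m^2 + m + 1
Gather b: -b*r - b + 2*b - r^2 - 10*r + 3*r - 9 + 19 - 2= b*(1 - r) - r^2 - 7*r + 8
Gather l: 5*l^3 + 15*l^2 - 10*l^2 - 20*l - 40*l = 5*l^3 + 5*l^2 - 60*l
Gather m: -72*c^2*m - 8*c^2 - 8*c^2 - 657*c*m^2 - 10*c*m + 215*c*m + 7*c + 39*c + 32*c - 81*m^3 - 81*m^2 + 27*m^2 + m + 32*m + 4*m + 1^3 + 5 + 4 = -16*c^2 + 78*c - 81*m^3 + m^2*(-657*c - 54) + m*(-72*c^2 + 205*c + 37) + 10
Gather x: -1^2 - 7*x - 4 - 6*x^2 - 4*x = -6*x^2 - 11*x - 5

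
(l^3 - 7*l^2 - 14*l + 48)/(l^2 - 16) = (l^3 - 7*l^2 - 14*l + 48)/(l^2 - 16)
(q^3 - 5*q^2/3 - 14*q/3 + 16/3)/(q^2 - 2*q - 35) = (-3*q^3 + 5*q^2 + 14*q - 16)/(3*(-q^2 + 2*q + 35))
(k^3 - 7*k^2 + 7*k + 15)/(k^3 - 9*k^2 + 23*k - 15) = (k + 1)/(k - 1)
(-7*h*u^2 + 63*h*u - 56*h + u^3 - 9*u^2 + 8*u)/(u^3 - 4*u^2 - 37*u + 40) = (-7*h + u)/(u + 5)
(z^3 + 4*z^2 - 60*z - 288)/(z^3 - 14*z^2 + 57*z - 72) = (z^2 + 12*z + 36)/(z^2 - 6*z + 9)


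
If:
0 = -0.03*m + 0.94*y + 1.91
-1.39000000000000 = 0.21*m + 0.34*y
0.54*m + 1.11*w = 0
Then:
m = -3.17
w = 1.54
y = -2.13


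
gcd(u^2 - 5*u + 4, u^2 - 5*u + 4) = u^2 - 5*u + 4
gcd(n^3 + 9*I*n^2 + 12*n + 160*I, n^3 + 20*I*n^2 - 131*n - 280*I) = n^2 + 13*I*n - 40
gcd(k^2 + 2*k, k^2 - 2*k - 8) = k + 2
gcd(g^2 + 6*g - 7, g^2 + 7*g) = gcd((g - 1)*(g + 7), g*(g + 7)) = g + 7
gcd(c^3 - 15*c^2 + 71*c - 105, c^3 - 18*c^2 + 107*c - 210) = c^2 - 12*c + 35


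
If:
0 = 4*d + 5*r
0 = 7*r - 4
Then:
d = -5/7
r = 4/7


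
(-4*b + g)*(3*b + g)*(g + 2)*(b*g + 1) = -12*b^3*g^2 - 24*b^3*g - b^2*g^3 - 2*b^2*g^2 - 12*b^2*g - 24*b^2 + b*g^4 + 2*b*g^3 - b*g^2 - 2*b*g + g^3 + 2*g^2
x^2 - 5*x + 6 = (x - 3)*(x - 2)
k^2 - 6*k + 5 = (k - 5)*(k - 1)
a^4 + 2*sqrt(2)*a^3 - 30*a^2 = a^2*(a - 3*sqrt(2))*(a + 5*sqrt(2))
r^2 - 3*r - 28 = (r - 7)*(r + 4)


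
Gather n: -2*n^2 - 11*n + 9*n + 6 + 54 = -2*n^2 - 2*n + 60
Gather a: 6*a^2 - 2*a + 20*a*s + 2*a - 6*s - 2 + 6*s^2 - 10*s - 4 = 6*a^2 + 20*a*s + 6*s^2 - 16*s - 6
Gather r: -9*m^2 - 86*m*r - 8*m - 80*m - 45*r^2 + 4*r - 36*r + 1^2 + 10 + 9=-9*m^2 - 88*m - 45*r^2 + r*(-86*m - 32) + 20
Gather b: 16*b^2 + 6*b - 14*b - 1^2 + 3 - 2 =16*b^2 - 8*b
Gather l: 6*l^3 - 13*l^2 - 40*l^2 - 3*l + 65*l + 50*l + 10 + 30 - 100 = 6*l^3 - 53*l^2 + 112*l - 60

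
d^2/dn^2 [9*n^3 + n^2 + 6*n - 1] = 54*n + 2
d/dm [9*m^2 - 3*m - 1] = 18*m - 3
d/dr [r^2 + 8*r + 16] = 2*r + 8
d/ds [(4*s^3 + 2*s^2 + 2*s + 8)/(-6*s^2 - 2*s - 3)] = 2*(-12*s^4 - 8*s^3 - 14*s^2 + 42*s + 5)/(36*s^4 + 24*s^3 + 40*s^2 + 12*s + 9)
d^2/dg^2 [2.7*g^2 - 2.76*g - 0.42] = 5.40000000000000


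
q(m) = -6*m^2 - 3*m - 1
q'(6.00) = -75.00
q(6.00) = -235.00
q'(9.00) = -111.00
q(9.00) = -514.00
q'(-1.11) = 10.32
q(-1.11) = -5.06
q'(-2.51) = 27.12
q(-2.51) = -31.27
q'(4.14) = -52.68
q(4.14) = -116.26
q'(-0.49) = 2.88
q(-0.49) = -0.97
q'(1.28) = -18.36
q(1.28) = -14.67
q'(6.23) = -77.76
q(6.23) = -252.57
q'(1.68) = -23.16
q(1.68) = -22.97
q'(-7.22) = 83.64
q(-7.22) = -292.11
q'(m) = -12*m - 3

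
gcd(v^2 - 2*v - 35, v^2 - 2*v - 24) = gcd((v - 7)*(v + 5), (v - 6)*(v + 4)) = 1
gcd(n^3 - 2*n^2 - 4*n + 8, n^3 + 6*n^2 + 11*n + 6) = n + 2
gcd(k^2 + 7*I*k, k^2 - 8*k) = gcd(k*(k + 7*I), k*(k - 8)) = k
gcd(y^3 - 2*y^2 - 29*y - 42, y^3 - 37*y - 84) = y^2 - 4*y - 21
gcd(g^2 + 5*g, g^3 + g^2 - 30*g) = g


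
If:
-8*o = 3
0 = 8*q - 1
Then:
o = -3/8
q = 1/8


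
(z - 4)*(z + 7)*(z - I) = z^3 + 3*z^2 - I*z^2 - 28*z - 3*I*z + 28*I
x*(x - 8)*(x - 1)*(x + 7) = x^4 - 2*x^3 - 55*x^2 + 56*x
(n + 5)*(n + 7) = n^2 + 12*n + 35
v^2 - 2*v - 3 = (v - 3)*(v + 1)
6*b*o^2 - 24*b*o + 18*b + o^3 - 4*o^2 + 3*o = (6*b + o)*(o - 3)*(o - 1)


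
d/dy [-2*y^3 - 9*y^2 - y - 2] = -6*y^2 - 18*y - 1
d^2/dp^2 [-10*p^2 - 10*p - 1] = -20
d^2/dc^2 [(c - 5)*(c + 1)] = 2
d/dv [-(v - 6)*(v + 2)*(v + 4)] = 28 - 3*v^2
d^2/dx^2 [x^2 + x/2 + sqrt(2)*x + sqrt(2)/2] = 2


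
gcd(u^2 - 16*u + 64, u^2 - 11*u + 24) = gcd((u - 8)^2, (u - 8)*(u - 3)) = u - 8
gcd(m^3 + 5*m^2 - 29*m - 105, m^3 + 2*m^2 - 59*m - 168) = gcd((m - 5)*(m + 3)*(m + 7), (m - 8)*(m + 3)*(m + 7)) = m^2 + 10*m + 21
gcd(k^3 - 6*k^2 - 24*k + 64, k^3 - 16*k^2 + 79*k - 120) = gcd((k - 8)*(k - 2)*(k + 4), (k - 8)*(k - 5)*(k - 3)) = k - 8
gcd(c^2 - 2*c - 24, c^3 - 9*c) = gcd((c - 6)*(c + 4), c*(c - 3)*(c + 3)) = 1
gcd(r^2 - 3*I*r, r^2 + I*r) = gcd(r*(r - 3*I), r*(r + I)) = r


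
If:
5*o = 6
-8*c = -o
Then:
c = 3/20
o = 6/5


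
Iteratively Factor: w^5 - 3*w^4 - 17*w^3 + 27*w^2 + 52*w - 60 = (w - 1)*(w^4 - 2*w^3 - 19*w^2 + 8*w + 60) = (w - 1)*(w + 3)*(w^3 - 5*w^2 - 4*w + 20) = (w - 5)*(w - 1)*(w + 3)*(w^2 - 4) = (w - 5)*(w - 2)*(w - 1)*(w + 3)*(w + 2)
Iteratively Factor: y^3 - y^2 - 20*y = (y)*(y^2 - y - 20) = y*(y - 5)*(y + 4)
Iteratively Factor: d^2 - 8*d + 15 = (d - 3)*(d - 5)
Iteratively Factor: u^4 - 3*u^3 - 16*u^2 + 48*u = (u - 4)*(u^3 + u^2 - 12*u) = (u - 4)*(u + 4)*(u^2 - 3*u) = u*(u - 4)*(u + 4)*(u - 3)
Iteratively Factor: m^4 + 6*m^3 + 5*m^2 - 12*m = (m + 4)*(m^3 + 2*m^2 - 3*m) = (m + 3)*(m + 4)*(m^2 - m) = m*(m + 3)*(m + 4)*(m - 1)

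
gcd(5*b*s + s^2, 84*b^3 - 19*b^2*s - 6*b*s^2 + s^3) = 1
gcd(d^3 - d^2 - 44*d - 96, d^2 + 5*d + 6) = d + 3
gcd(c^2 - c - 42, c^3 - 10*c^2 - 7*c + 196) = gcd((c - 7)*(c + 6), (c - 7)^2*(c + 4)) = c - 7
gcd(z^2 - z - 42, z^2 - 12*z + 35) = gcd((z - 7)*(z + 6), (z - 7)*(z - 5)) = z - 7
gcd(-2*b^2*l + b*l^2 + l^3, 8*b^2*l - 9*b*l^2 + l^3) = b*l - l^2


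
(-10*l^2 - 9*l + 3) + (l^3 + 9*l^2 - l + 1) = l^3 - l^2 - 10*l + 4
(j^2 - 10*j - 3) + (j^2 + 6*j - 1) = 2*j^2 - 4*j - 4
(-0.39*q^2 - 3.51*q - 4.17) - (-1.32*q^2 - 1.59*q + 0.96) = 0.93*q^2 - 1.92*q - 5.13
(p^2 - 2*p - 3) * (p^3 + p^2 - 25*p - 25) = p^5 - p^4 - 30*p^3 + 22*p^2 + 125*p + 75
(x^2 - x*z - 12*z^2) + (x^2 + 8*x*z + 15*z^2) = 2*x^2 + 7*x*z + 3*z^2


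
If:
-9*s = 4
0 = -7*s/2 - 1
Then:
No Solution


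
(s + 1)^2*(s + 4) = s^3 + 6*s^2 + 9*s + 4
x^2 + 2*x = x*(x + 2)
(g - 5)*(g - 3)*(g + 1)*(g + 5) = g^4 - 2*g^3 - 28*g^2 + 50*g + 75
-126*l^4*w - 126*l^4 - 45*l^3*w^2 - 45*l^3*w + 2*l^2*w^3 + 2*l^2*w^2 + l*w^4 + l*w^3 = (-7*l + w)*(3*l + w)*(6*l + w)*(l*w + l)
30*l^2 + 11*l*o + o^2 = (5*l + o)*(6*l + o)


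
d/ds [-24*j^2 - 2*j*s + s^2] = -2*j + 2*s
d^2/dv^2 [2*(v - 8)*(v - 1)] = 4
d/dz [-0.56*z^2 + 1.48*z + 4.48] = 1.48 - 1.12*z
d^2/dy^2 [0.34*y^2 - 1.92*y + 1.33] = 0.680000000000000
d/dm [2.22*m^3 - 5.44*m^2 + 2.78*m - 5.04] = 6.66*m^2 - 10.88*m + 2.78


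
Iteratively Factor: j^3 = (j)*(j^2) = j^2*(j)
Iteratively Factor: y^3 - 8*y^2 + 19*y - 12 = (y - 1)*(y^2 - 7*y + 12) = (y - 4)*(y - 1)*(y - 3)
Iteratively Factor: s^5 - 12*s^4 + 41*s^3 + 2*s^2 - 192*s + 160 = (s + 2)*(s^4 - 14*s^3 + 69*s^2 - 136*s + 80) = (s - 1)*(s + 2)*(s^3 - 13*s^2 + 56*s - 80) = (s - 4)*(s - 1)*(s + 2)*(s^2 - 9*s + 20) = (s - 5)*(s - 4)*(s - 1)*(s + 2)*(s - 4)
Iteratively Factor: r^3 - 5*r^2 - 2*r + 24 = (r + 2)*(r^2 - 7*r + 12) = (r - 3)*(r + 2)*(r - 4)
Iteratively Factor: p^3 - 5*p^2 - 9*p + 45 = (p + 3)*(p^2 - 8*p + 15) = (p - 5)*(p + 3)*(p - 3)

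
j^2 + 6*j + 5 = (j + 1)*(j + 5)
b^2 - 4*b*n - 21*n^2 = (b - 7*n)*(b + 3*n)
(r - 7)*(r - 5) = r^2 - 12*r + 35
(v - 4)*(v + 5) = v^2 + v - 20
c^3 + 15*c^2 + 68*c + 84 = (c + 2)*(c + 6)*(c + 7)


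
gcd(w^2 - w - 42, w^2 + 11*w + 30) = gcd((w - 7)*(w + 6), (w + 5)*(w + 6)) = w + 6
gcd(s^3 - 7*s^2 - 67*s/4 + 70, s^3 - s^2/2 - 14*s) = s + 7/2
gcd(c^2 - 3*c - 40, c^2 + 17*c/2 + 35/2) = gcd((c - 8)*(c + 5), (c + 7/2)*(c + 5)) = c + 5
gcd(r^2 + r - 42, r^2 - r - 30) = r - 6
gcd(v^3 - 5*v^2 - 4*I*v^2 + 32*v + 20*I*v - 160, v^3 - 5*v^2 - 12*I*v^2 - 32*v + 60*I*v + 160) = v^2 + v*(-5 - 8*I) + 40*I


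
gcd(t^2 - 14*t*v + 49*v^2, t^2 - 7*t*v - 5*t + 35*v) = t - 7*v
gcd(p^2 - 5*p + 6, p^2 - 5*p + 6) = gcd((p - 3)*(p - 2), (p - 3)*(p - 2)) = p^2 - 5*p + 6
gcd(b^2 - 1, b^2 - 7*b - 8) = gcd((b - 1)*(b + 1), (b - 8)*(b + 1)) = b + 1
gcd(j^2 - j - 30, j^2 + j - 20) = j + 5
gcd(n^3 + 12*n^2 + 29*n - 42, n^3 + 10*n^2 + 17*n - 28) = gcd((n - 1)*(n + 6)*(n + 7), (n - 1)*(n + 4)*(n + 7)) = n^2 + 6*n - 7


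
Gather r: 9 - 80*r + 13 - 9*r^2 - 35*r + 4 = -9*r^2 - 115*r + 26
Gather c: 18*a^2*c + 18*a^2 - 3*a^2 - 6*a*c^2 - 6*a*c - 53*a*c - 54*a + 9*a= 15*a^2 - 6*a*c^2 - 45*a + c*(18*a^2 - 59*a)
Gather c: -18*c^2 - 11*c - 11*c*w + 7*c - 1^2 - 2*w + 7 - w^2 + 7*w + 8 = -18*c^2 + c*(-11*w - 4) - w^2 + 5*w + 14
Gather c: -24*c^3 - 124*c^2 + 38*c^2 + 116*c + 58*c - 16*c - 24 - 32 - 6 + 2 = -24*c^3 - 86*c^2 + 158*c - 60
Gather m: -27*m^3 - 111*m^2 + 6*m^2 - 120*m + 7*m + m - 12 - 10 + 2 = -27*m^3 - 105*m^2 - 112*m - 20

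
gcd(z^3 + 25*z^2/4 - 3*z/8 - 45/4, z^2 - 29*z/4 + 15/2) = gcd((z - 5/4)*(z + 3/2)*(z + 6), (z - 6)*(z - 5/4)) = z - 5/4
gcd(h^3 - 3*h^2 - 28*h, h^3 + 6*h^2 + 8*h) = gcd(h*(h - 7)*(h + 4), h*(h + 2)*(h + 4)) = h^2 + 4*h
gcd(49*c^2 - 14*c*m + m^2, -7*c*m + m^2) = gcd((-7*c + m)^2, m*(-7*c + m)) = 7*c - m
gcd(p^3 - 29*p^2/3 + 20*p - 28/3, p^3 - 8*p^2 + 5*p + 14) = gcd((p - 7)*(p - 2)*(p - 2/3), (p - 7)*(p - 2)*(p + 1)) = p^2 - 9*p + 14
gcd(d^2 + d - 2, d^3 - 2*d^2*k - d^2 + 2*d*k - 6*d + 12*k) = d + 2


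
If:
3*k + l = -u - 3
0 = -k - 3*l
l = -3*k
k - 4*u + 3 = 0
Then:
No Solution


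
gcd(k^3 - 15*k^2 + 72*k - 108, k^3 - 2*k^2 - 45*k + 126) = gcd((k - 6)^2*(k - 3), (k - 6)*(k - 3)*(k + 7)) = k^2 - 9*k + 18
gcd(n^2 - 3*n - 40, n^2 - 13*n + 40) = n - 8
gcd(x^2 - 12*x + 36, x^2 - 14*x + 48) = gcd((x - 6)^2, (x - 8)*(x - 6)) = x - 6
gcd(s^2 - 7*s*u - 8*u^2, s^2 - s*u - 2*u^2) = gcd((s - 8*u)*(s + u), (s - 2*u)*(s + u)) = s + u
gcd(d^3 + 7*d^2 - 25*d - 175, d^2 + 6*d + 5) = d + 5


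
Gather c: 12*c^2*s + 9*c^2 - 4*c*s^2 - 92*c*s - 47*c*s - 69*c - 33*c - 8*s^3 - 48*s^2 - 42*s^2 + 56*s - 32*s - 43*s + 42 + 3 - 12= c^2*(12*s + 9) + c*(-4*s^2 - 139*s - 102) - 8*s^3 - 90*s^2 - 19*s + 33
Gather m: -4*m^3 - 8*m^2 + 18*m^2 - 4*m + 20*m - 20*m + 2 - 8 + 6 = -4*m^3 + 10*m^2 - 4*m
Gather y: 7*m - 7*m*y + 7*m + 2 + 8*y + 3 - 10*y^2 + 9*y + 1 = 14*m - 10*y^2 + y*(17 - 7*m) + 6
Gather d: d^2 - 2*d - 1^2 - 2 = d^2 - 2*d - 3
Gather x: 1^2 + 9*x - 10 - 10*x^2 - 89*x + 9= -10*x^2 - 80*x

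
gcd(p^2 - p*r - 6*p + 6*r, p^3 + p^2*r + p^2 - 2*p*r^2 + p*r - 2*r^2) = p - r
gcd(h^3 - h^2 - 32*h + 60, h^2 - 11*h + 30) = h - 5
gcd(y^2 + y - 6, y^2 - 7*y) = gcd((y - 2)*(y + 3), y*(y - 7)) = 1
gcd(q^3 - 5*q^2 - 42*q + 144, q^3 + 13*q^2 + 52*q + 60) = q + 6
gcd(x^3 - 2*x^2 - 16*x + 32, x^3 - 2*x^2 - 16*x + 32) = x^3 - 2*x^2 - 16*x + 32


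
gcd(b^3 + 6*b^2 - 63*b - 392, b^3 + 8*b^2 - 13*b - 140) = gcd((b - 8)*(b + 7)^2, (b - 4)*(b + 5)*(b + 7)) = b + 7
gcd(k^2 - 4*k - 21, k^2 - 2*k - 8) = 1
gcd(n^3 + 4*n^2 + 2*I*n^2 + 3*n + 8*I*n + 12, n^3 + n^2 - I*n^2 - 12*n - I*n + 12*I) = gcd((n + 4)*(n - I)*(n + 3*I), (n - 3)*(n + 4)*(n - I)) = n^2 + n*(4 - I) - 4*I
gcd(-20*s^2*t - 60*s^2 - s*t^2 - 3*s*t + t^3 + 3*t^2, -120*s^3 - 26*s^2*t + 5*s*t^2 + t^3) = 20*s^2 + s*t - t^2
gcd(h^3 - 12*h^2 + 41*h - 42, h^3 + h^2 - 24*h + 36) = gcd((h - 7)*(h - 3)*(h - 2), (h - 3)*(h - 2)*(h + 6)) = h^2 - 5*h + 6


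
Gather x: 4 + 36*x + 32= 36*x + 36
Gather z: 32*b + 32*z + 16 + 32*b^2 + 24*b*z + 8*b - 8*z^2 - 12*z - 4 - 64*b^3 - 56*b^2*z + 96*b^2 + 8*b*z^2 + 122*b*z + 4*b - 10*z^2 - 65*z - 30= -64*b^3 + 128*b^2 + 44*b + z^2*(8*b - 18) + z*(-56*b^2 + 146*b - 45) - 18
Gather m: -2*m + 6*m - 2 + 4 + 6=4*m + 8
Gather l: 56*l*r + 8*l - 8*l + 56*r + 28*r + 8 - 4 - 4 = 56*l*r + 84*r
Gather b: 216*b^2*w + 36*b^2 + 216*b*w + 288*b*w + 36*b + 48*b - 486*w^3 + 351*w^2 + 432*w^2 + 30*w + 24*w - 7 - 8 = b^2*(216*w + 36) + b*(504*w + 84) - 486*w^3 + 783*w^2 + 54*w - 15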